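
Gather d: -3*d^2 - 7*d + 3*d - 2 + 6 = -3*d^2 - 4*d + 4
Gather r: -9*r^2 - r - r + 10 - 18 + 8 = -9*r^2 - 2*r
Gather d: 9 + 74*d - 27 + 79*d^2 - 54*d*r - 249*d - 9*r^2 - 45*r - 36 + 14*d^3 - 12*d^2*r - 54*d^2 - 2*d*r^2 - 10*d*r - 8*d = 14*d^3 + d^2*(25 - 12*r) + d*(-2*r^2 - 64*r - 183) - 9*r^2 - 45*r - 54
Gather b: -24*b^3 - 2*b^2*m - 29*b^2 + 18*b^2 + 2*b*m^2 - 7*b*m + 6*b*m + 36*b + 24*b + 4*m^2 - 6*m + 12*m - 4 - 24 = -24*b^3 + b^2*(-2*m - 11) + b*(2*m^2 - m + 60) + 4*m^2 + 6*m - 28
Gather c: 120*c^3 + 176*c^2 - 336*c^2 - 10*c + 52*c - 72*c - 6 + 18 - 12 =120*c^3 - 160*c^2 - 30*c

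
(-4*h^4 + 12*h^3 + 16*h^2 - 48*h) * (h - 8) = -4*h^5 + 44*h^4 - 80*h^3 - 176*h^2 + 384*h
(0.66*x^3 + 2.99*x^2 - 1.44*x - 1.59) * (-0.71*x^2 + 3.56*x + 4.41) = -0.4686*x^5 + 0.2267*x^4 + 14.5774*x^3 + 9.1884*x^2 - 12.0108*x - 7.0119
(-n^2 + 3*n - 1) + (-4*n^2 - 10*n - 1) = -5*n^2 - 7*n - 2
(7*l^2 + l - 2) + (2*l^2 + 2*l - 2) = 9*l^2 + 3*l - 4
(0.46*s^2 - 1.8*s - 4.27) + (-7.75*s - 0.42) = 0.46*s^2 - 9.55*s - 4.69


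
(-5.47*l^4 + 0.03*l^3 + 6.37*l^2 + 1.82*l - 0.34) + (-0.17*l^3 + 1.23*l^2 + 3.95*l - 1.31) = -5.47*l^4 - 0.14*l^3 + 7.6*l^2 + 5.77*l - 1.65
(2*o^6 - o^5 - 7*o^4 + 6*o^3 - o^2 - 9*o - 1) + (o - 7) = 2*o^6 - o^5 - 7*o^4 + 6*o^3 - o^2 - 8*o - 8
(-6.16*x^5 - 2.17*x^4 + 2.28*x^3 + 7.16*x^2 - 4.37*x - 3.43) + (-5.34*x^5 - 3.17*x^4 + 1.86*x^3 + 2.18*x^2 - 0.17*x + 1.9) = -11.5*x^5 - 5.34*x^4 + 4.14*x^3 + 9.34*x^2 - 4.54*x - 1.53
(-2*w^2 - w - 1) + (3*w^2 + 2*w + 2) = w^2 + w + 1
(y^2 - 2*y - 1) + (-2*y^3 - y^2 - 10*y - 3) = -2*y^3 - 12*y - 4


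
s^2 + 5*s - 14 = (s - 2)*(s + 7)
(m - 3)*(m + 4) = m^2 + m - 12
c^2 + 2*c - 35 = (c - 5)*(c + 7)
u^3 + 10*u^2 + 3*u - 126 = (u - 3)*(u + 6)*(u + 7)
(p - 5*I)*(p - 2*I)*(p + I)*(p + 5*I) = p^4 - I*p^3 + 27*p^2 - 25*I*p + 50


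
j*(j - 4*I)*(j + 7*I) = j^3 + 3*I*j^2 + 28*j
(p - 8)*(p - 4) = p^2 - 12*p + 32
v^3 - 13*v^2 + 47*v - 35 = (v - 7)*(v - 5)*(v - 1)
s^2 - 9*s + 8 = (s - 8)*(s - 1)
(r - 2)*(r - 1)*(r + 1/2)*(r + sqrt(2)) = r^4 - 5*r^3/2 + sqrt(2)*r^3 - 5*sqrt(2)*r^2/2 + r^2/2 + sqrt(2)*r/2 + r + sqrt(2)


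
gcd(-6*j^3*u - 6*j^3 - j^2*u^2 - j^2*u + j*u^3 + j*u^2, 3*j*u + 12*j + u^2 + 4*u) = 1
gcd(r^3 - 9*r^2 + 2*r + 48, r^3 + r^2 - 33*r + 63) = r - 3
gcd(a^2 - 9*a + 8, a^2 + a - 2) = a - 1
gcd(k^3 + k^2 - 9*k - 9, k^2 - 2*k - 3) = k^2 - 2*k - 3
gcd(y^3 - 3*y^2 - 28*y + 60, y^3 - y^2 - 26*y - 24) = y - 6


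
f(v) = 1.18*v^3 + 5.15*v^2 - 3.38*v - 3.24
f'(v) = 3.54*v^2 + 10.3*v - 3.38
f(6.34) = 483.05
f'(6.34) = 204.21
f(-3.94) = 17.85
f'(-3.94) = 10.99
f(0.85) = -1.67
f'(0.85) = 7.93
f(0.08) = -3.48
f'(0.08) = -2.53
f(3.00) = 64.83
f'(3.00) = 59.38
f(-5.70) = -35.18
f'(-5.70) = 52.92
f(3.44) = 94.11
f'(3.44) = 73.94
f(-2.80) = 20.70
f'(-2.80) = -4.47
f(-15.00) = -2776.29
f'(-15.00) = 638.62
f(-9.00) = -415.89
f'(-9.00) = 190.66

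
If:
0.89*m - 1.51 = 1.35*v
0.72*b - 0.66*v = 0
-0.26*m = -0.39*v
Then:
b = -92.28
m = -151.00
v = -100.67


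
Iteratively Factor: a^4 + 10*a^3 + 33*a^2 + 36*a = (a + 4)*(a^3 + 6*a^2 + 9*a) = (a + 3)*(a + 4)*(a^2 + 3*a) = (a + 3)^2*(a + 4)*(a)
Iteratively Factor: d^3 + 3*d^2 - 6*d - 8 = (d - 2)*(d^2 + 5*d + 4) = (d - 2)*(d + 4)*(d + 1)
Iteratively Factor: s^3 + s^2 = (s)*(s^2 + s) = s*(s + 1)*(s)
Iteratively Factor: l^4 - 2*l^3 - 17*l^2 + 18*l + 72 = (l - 3)*(l^3 + l^2 - 14*l - 24) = (l - 4)*(l - 3)*(l^2 + 5*l + 6) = (l - 4)*(l - 3)*(l + 3)*(l + 2)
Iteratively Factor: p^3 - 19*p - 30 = (p + 3)*(p^2 - 3*p - 10) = (p - 5)*(p + 3)*(p + 2)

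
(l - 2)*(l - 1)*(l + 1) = l^3 - 2*l^2 - l + 2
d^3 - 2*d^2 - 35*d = d*(d - 7)*(d + 5)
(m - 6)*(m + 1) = m^2 - 5*m - 6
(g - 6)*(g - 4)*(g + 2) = g^3 - 8*g^2 + 4*g + 48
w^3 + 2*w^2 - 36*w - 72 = (w - 6)*(w + 2)*(w + 6)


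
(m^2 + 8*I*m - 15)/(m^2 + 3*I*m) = (m + 5*I)/m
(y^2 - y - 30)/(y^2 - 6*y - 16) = (-y^2 + y + 30)/(-y^2 + 6*y + 16)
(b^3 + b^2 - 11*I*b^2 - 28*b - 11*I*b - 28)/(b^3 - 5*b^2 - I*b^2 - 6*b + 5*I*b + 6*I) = (b^2 - 11*I*b - 28)/(b^2 - b*(6 + I) + 6*I)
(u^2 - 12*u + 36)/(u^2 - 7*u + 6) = (u - 6)/(u - 1)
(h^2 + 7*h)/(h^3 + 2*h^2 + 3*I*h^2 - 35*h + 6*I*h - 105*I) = h/(h^2 + h*(-5 + 3*I) - 15*I)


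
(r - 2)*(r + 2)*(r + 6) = r^3 + 6*r^2 - 4*r - 24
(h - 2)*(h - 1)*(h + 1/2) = h^3 - 5*h^2/2 + h/2 + 1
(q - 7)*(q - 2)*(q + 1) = q^3 - 8*q^2 + 5*q + 14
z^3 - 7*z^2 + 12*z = z*(z - 4)*(z - 3)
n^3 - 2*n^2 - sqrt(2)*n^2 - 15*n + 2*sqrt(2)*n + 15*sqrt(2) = (n - 5)*(n + 3)*(n - sqrt(2))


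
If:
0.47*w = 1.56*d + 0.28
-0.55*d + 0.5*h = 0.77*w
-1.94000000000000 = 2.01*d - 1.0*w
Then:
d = 1.03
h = 7.30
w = 4.00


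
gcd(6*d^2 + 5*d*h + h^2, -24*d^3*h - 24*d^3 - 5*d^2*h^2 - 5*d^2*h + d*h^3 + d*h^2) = 3*d + h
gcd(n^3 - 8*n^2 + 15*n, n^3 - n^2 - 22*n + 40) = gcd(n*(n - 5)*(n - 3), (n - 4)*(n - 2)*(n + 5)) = 1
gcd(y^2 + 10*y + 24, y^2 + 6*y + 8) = y + 4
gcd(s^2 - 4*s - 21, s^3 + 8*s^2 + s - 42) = s + 3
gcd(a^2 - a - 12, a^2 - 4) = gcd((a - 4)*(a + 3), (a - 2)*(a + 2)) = 1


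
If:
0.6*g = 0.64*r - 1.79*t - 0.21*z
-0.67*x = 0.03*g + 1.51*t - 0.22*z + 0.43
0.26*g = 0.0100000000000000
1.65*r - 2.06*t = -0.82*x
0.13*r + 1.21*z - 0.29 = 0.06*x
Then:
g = 0.04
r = 2.25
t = 0.81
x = -2.51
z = -0.13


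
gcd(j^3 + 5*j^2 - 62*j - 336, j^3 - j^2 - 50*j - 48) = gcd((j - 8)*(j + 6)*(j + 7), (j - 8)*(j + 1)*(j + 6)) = j^2 - 2*j - 48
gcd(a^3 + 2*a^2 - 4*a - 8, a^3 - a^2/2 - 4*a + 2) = a^2 - 4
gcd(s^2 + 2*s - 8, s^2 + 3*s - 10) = s - 2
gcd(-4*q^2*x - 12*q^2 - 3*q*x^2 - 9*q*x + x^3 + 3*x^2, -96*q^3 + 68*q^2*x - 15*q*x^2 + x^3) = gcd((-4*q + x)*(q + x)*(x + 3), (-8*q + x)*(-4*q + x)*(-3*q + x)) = -4*q + x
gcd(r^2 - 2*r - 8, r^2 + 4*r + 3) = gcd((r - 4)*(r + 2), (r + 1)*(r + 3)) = 1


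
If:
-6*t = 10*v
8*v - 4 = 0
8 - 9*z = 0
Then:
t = -5/6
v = 1/2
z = 8/9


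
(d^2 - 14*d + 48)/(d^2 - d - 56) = (d - 6)/(d + 7)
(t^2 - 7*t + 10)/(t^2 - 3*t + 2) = (t - 5)/(t - 1)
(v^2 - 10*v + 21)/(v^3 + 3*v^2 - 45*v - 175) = (v - 3)/(v^2 + 10*v + 25)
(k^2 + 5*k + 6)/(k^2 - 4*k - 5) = (k^2 + 5*k + 6)/(k^2 - 4*k - 5)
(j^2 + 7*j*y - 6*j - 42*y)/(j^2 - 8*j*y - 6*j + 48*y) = (-j - 7*y)/(-j + 8*y)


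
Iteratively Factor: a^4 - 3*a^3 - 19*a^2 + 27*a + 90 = (a - 5)*(a^3 + 2*a^2 - 9*a - 18) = (a - 5)*(a + 2)*(a^2 - 9) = (a - 5)*(a + 2)*(a + 3)*(a - 3)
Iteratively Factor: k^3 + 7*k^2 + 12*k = (k + 4)*(k^2 + 3*k) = k*(k + 4)*(k + 3)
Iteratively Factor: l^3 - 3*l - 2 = (l + 1)*(l^2 - l - 2) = (l - 2)*(l + 1)*(l + 1)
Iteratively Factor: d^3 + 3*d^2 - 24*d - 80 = (d + 4)*(d^2 - d - 20) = (d + 4)^2*(d - 5)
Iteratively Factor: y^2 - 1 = (y + 1)*(y - 1)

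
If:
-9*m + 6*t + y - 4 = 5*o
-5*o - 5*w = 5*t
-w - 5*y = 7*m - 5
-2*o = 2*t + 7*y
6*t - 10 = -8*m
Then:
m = 643/992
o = -985/992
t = 199/248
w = 189/992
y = 27/496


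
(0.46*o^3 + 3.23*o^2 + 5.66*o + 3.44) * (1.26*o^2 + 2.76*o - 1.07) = 0.5796*o^5 + 5.3394*o^4 + 15.5542*o^3 + 16.4999*o^2 + 3.4382*o - 3.6808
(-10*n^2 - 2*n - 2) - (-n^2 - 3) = -9*n^2 - 2*n + 1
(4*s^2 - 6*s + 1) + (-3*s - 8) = 4*s^2 - 9*s - 7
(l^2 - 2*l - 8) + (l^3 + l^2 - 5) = l^3 + 2*l^2 - 2*l - 13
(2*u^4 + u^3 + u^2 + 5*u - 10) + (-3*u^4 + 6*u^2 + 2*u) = -u^4 + u^3 + 7*u^2 + 7*u - 10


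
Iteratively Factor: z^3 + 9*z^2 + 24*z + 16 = (z + 4)*(z^2 + 5*z + 4) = (z + 1)*(z + 4)*(z + 4)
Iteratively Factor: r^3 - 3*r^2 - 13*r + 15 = (r - 5)*(r^2 + 2*r - 3) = (r - 5)*(r + 3)*(r - 1)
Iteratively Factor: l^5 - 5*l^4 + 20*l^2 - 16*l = (l)*(l^4 - 5*l^3 + 20*l - 16) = l*(l - 4)*(l^3 - l^2 - 4*l + 4) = l*(l - 4)*(l + 2)*(l^2 - 3*l + 2) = l*(l - 4)*(l - 1)*(l + 2)*(l - 2)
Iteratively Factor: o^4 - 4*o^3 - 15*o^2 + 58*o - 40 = (o - 1)*(o^3 - 3*o^2 - 18*o + 40) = (o - 2)*(o - 1)*(o^2 - o - 20) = (o - 2)*(o - 1)*(o + 4)*(o - 5)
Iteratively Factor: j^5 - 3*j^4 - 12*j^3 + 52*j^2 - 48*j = (j - 2)*(j^4 - j^3 - 14*j^2 + 24*j) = j*(j - 2)*(j^3 - j^2 - 14*j + 24) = j*(j - 2)^2*(j^2 + j - 12) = j*(j - 3)*(j - 2)^2*(j + 4)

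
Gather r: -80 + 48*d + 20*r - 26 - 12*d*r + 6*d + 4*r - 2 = 54*d + r*(24 - 12*d) - 108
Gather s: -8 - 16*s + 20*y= -16*s + 20*y - 8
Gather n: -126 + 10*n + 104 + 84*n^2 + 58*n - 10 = 84*n^2 + 68*n - 32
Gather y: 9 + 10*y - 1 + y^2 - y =y^2 + 9*y + 8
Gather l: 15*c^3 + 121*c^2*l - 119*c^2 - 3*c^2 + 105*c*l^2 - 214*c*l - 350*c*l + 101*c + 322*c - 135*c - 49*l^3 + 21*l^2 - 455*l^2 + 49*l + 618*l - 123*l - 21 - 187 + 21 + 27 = 15*c^3 - 122*c^2 + 288*c - 49*l^3 + l^2*(105*c - 434) + l*(121*c^2 - 564*c + 544) - 160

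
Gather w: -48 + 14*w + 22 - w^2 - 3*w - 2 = -w^2 + 11*w - 28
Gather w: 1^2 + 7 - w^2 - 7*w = -w^2 - 7*w + 8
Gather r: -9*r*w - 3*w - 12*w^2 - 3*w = -9*r*w - 12*w^2 - 6*w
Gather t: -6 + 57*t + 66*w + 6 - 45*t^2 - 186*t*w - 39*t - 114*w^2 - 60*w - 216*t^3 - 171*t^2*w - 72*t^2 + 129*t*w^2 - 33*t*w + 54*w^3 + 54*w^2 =-216*t^3 + t^2*(-171*w - 117) + t*(129*w^2 - 219*w + 18) + 54*w^3 - 60*w^2 + 6*w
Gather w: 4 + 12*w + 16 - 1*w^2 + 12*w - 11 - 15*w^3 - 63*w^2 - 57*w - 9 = -15*w^3 - 64*w^2 - 33*w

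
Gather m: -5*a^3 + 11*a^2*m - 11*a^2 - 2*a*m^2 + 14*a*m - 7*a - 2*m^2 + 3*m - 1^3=-5*a^3 - 11*a^2 - 7*a + m^2*(-2*a - 2) + m*(11*a^2 + 14*a + 3) - 1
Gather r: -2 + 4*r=4*r - 2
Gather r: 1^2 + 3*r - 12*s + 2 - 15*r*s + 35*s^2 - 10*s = r*(3 - 15*s) + 35*s^2 - 22*s + 3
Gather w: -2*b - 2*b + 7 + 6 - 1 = 12 - 4*b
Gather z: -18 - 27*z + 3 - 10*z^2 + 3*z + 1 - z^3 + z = -z^3 - 10*z^2 - 23*z - 14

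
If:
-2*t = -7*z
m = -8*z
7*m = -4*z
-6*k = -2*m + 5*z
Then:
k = 0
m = 0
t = 0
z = 0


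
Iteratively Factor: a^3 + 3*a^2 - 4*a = (a)*(a^2 + 3*a - 4) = a*(a + 4)*(a - 1)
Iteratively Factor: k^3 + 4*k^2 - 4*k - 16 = (k + 4)*(k^2 - 4) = (k - 2)*(k + 4)*(k + 2)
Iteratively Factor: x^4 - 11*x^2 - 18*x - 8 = (x + 2)*(x^3 - 2*x^2 - 7*x - 4) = (x - 4)*(x + 2)*(x^2 + 2*x + 1) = (x - 4)*(x + 1)*(x + 2)*(x + 1)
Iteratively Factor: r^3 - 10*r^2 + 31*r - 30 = (r - 3)*(r^2 - 7*r + 10) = (r - 3)*(r - 2)*(r - 5)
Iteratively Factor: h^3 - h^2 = (h - 1)*(h^2) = h*(h - 1)*(h)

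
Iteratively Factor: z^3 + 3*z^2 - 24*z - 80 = (z + 4)*(z^2 - z - 20) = (z - 5)*(z + 4)*(z + 4)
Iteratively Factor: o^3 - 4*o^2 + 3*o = (o - 3)*(o^2 - o) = (o - 3)*(o - 1)*(o)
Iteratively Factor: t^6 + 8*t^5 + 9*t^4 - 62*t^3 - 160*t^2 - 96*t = (t + 1)*(t^5 + 7*t^4 + 2*t^3 - 64*t^2 - 96*t) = (t - 3)*(t + 1)*(t^4 + 10*t^3 + 32*t^2 + 32*t) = (t - 3)*(t + 1)*(t + 4)*(t^3 + 6*t^2 + 8*t) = (t - 3)*(t + 1)*(t + 2)*(t + 4)*(t^2 + 4*t) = (t - 3)*(t + 1)*(t + 2)*(t + 4)^2*(t)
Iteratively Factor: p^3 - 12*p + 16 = (p - 2)*(p^2 + 2*p - 8) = (p - 2)^2*(p + 4)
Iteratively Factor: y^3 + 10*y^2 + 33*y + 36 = (y + 4)*(y^2 + 6*y + 9) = (y + 3)*(y + 4)*(y + 3)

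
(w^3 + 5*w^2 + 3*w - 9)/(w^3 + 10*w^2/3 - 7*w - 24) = 3*(w - 1)/(3*w - 8)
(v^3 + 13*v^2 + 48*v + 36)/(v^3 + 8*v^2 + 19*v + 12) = (v^2 + 12*v + 36)/(v^2 + 7*v + 12)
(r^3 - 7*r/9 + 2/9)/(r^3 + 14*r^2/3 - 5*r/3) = (3*r^2 + r - 2)/(3*r*(r + 5))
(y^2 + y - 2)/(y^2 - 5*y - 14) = (y - 1)/(y - 7)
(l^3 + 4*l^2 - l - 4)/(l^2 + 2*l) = (l^3 + 4*l^2 - l - 4)/(l*(l + 2))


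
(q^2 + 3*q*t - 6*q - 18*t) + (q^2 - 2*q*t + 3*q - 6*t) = 2*q^2 + q*t - 3*q - 24*t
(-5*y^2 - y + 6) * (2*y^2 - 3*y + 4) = -10*y^4 + 13*y^3 - 5*y^2 - 22*y + 24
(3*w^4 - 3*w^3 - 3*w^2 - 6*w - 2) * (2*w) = 6*w^5 - 6*w^4 - 6*w^3 - 12*w^2 - 4*w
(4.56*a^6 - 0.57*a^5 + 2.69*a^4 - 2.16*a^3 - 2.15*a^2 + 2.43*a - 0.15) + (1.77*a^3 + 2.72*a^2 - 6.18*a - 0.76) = 4.56*a^6 - 0.57*a^5 + 2.69*a^4 - 0.39*a^3 + 0.57*a^2 - 3.75*a - 0.91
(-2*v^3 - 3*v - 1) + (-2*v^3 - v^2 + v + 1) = -4*v^3 - v^2 - 2*v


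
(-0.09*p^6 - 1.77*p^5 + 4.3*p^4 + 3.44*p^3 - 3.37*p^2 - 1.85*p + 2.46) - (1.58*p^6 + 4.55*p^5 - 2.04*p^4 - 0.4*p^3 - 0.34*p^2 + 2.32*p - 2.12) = -1.67*p^6 - 6.32*p^5 + 6.34*p^4 + 3.84*p^3 - 3.03*p^2 - 4.17*p + 4.58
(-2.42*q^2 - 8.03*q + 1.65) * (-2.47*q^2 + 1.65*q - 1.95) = 5.9774*q^4 + 15.8411*q^3 - 12.606*q^2 + 18.381*q - 3.2175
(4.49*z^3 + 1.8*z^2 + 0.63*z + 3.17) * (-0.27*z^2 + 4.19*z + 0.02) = -1.2123*z^5 + 18.3271*z^4 + 7.4617*z^3 + 1.8198*z^2 + 13.2949*z + 0.0634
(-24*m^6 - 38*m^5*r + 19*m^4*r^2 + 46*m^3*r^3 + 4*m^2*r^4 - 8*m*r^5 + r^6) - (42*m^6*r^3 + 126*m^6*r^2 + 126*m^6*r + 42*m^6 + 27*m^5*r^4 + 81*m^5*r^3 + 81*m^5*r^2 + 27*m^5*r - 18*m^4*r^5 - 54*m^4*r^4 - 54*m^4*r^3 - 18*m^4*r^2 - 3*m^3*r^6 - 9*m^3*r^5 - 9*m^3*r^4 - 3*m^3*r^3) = -42*m^6*r^3 - 126*m^6*r^2 - 126*m^6*r - 66*m^6 - 27*m^5*r^4 - 81*m^5*r^3 - 81*m^5*r^2 - 65*m^5*r + 18*m^4*r^5 + 54*m^4*r^4 + 54*m^4*r^3 + 37*m^4*r^2 + 3*m^3*r^6 + 9*m^3*r^5 + 9*m^3*r^4 + 49*m^3*r^3 + 4*m^2*r^4 - 8*m*r^5 + r^6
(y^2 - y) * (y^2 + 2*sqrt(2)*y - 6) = y^4 - y^3 + 2*sqrt(2)*y^3 - 6*y^2 - 2*sqrt(2)*y^2 + 6*y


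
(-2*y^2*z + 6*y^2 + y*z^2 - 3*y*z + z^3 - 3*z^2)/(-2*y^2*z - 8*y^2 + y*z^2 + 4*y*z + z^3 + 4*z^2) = (z - 3)/(z + 4)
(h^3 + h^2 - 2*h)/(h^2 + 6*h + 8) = h*(h - 1)/(h + 4)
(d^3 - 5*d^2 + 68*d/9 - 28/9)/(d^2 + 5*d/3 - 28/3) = (3*d^2 - 8*d + 4)/(3*(d + 4))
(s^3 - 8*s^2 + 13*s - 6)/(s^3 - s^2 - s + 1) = (s - 6)/(s + 1)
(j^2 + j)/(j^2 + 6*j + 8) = j*(j + 1)/(j^2 + 6*j + 8)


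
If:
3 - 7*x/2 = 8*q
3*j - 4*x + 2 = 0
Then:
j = 4*x/3 - 2/3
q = 3/8 - 7*x/16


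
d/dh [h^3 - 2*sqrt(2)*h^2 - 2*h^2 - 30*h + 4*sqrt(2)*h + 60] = 3*h^2 - 4*sqrt(2)*h - 4*h - 30 + 4*sqrt(2)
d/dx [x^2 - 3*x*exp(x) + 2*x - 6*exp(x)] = -3*x*exp(x) + 2*x - 9*exp(x) + 2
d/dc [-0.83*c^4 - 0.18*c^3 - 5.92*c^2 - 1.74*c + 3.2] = -3.32*c^3 - 0.54*c^2 - 11.84*c - 1.74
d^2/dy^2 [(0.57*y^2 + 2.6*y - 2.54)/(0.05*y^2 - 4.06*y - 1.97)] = (1.73472347597681e-18*y^4 + 0.24442*y^3 + 0.298770000000001*y^2 + 4.63031999999997*y - 121.403482)/(0.000125*y^6 - 0.03045*y^5 + 2.457765*y^4 - 64.523956*y^3 - 96.835941*y^2 - 47.269362*y - 7.645373)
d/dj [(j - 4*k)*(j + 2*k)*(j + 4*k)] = 3*j^2 + 4*j*k - 16*k^2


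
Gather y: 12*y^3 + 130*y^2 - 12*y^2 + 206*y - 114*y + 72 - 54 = 12*y^3 + 118*y^2 + 92*y + 18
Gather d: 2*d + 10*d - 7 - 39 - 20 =12*d - 66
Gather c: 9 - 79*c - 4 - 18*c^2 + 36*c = -18*c^2 - 43*c + 5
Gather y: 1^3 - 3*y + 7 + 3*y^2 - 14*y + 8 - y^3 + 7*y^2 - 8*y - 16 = -y^3 + 10*y^2 - 25*y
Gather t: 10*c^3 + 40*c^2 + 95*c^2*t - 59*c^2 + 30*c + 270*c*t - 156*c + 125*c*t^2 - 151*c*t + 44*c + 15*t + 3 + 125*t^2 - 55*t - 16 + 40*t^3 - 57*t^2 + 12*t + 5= 10*c^3 - 19*c^2 - 82*c + 40*t^3 + t^2*(125*c + 68) + t*(95*c^2 + 119*c - 28) - 8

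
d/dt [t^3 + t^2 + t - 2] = 3*t^2 + 2*t + 1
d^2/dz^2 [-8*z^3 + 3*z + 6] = -48*z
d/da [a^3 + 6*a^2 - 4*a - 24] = 3*a^2 + 12*a - 4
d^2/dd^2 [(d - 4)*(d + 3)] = 2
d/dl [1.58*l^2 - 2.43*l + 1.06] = 3.16*l - 2.43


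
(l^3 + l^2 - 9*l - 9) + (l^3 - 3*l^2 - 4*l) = 2*l^3 - 2*l^2 - 13*l - 9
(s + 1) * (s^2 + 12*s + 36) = s^3 + 13*s^2 + 48*s + 36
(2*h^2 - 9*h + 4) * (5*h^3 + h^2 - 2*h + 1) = 10*h^5 - 43*h^4 + 7*h^3 + 24*h^2 - 17*h + 4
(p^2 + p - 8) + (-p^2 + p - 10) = 2*p - 18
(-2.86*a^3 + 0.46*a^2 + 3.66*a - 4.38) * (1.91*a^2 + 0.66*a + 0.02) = -5.4626*a^5 - 1.009*a^4 + 7.237*a^3 - 5.941*a^2 - 2.8176*a - 0.0876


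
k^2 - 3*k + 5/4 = (k - 5/2)*(k - 1/2)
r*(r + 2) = r^2 + 2*r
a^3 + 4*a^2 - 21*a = a*(a - 3)*(a + 7)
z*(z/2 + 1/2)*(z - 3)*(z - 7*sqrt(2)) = z^4/2 - 7*sqrt(2)*z^3/2 - z^3 - 3*z^2/2 + 7*sqrt(2)*z^2 + 21*sqrt(2)*z/2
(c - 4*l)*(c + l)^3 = c^4 - c^3*l - 9*c^2*l^2 - 11*c*l^3 - 4*l^4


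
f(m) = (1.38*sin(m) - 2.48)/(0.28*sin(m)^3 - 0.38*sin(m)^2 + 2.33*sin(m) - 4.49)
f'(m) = (1.38*sin(m) - 2.48)*(-0.84*sin(m)^2*cos(m) + 0.76*sin(m)*cos(m) - 2.33*cos(m))/(0.28*sin(m)^3 - 0.38*sin(m)^2 + 2.33*sin(m) - 4.49)^2 + 1.38*cos(m)/(0.28*sin(m)^3 - 0.38*sin(m)^2 + 2.33*sin(m) - 4.49)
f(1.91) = 0.49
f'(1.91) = 0.03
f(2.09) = 0.50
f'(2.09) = 0.04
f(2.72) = 0.53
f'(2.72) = 0.06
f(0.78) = 0.51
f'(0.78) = -0.06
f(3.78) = 0.54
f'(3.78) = -0.04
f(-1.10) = 0.52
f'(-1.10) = 0.04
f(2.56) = 0.53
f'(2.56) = 0.06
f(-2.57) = 0.55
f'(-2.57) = -0.04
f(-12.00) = 0.53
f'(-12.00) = -0.06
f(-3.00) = 0.55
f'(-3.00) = 0.00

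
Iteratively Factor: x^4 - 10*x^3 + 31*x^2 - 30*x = (x - 3)*(x^3 - 7*x^2 + 10*x) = (x - 3)*(x - 2)*(x^2 - 5*x) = x*(x - 3)*(x - 2)*(x - 5)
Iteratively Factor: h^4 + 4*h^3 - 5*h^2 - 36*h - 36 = (h + 3)*(h^3 + h^2 - 8*h - 12) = (h - 3)*(h + 3)*(h^2 + 4*h + 4) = (h - 3)*(h + 2)*(h + 3)*(h + 2)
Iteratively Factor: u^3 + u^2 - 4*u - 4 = (u + 2)*(u^2 - u - 2) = (u + 1)*(u + 2)*(u - 2)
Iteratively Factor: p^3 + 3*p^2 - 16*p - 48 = (p - 4)*(p^2 + 7*p + 12) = (p - 4)*(p + 4)*(p + 3)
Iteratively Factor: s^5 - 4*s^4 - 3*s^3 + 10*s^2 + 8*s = (s)*(s^4 - 4*s^3 - 3*s^2 + 10*s + 8) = s*(s - 2)*(s^3 - 2*s^2 - 7*s - 4) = s*(s - 4)*(s - 2)*(s^2 + 2*s + 1) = s*(s - 4)*(s - 2)*(s + 1)*(s + 1)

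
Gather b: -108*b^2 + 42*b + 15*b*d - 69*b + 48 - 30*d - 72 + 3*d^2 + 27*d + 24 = -108*b^2 + b*(15*d - 27) + 3*d^2 - 3*d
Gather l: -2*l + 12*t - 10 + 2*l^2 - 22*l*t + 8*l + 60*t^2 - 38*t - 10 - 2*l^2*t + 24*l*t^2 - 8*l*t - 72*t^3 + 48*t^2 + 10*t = l^2*(2 - 2*t) + l*(24*t^2 - 30*t + 6) - 72*t^3 + 108*t^2 - 16*t - 20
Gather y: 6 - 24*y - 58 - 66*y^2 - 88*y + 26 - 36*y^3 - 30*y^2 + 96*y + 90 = -36*y^3 - 96*y^2 - 16*y + 64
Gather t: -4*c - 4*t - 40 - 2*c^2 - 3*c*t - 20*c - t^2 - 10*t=-2*c^2 - 24*c - t^2 + t*(-3*c - 14) - 40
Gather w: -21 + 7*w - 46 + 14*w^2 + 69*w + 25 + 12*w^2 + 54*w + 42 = 26*w^2 + 130*w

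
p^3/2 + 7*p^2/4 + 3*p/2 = p*(p/2 + 1)*(p + 3/2)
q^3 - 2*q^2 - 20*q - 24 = (q - 6)*(q + 2)^2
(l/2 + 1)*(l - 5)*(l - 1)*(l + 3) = l^4/2 - l^3/2 - 19*l^2/2 - 11*l/2 + 15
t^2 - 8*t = t*(t - 8)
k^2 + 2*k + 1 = (k + 1)^2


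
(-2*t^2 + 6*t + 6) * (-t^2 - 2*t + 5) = 2*t^4 - 2*t^3 - 28*t^2 + 18*t + 30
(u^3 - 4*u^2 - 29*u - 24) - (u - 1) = u^3 - 4*u^2 - 30*u - 23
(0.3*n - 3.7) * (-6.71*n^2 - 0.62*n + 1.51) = -2.013*n^3 + 24.641*n^2 + 2.747*n - 5.587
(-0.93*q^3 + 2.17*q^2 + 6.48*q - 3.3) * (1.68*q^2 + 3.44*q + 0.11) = -1.5624*q^5 + 0.4464*q^4 + 18.2489*q^3 + 16.9859*q^2 - 10.6392*q - 0.363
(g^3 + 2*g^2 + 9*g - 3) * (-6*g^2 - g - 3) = -6*g^5 - 13*g^4 - 59*g^3 + 3*g^2 - 24*g + 9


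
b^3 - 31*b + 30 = (b - 5)*(b - 1)*(b + 6)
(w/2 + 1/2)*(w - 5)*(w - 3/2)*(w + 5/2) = w^4/2 - 3*w^3/2 - 51*w^2/8 + 5*w + 75/8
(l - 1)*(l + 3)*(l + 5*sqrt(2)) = l^3 + 2*l^2 + 5*sqrt(2)*l^2 - 3*l + 10*sqrt(2)*l - 15*sqrt(2)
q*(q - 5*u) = q^2 - 5*q*u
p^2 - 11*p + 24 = (p - 8)*(p - 3)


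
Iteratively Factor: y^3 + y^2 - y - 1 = (y + 1)*(y^2 - 1) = (y + 1)^2*(y - 1)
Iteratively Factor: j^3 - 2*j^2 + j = (j - 1)*(j^2 - j) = j*(j - 1)*(j - 1)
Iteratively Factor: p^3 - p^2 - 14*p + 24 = (p + 4)*(p^2 - 5*p + 6) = (p - 2)*(p + 4)*(p - 3)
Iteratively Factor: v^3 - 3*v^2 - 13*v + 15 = (v - 1)*(v^2 - 2*v - 15) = (v - 5)*(v - 1)*(v + 3)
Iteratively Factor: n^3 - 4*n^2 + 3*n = (n)*(n^2 - 4*n + 3) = n*(n - 3)*(n - 1)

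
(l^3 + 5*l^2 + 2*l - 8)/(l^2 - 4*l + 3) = (l^2 + 6*l + 8)/(l - 3)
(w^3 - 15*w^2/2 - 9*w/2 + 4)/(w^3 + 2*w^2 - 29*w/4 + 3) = 2*(w^2 - 7*w - 8)/(2*w^2 + 5*w - 12)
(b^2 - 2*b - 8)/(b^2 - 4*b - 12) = (b - 4)/(b - 6)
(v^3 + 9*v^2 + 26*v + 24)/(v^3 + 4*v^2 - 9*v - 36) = (v + 2)/(v - 3)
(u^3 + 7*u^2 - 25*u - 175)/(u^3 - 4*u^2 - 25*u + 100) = (u + 7)/(u - 4)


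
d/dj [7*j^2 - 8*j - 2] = 14*j - 8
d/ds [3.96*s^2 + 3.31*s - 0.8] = 7.92*s + 3.31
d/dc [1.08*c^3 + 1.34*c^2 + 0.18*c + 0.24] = 3.24*c^2 + 2.68*c + 0.18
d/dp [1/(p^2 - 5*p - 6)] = (5 - 2*p)/(-p^2 + 5*p + 6)^2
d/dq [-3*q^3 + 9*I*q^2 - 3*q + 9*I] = -9*q^2 + 18*I*q - 3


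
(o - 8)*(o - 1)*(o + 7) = o^3 - 2*o^2 - 55*o + 56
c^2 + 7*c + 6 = (c + 1)*(c + 6)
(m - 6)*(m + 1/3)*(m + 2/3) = m^3 - 5*m^2 - 52*m/9 - 4/3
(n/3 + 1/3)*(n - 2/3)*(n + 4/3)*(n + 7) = n^4/3 + 26*n^3/9 + 103*n^2/27 - 22*n/27 - 56/27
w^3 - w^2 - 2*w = w*(w - 2)*(w + 1)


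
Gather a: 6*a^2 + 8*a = 6*a^2 + 8*a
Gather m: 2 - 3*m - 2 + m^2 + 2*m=m^2 - m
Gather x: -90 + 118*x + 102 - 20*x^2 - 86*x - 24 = -20*x^2 + 32*x - 12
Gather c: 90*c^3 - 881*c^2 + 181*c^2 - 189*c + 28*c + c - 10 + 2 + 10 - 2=90*c^3 - 700*c^2 - 160*c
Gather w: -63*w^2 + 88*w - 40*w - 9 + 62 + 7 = -63*w^2 + 48*w + 60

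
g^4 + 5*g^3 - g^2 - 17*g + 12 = (g - 1)^2*(g + 3)*(g + 4)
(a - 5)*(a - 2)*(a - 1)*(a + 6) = a^4 - 2*a^3 - 31*a^2 + 92*a - 60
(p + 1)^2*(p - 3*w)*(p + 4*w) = p^4 + p^3*w + 2*p^3 - 12*p^2*w^2 + 2*p^2*w + p^2 - 24*p*w^2 + p*w - 12*w^2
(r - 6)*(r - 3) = r^2 - 9*r + 18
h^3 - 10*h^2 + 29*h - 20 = (h - 5)*(h - 4)*(h - 1)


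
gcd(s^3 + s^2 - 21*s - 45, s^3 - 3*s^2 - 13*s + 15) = s^2 - 2*s - 15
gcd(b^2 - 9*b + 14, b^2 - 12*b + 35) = b - 7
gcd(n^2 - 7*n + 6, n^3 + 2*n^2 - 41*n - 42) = n - 6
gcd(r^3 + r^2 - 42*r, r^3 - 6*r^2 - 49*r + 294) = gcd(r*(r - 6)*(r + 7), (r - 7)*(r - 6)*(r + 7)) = r^2 + r - 42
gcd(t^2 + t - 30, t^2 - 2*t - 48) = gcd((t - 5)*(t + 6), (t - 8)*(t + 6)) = t + 6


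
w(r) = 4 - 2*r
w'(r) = -2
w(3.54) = -3.08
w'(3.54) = -2.00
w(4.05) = -4.10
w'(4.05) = -2.00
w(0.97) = 2.06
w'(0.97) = -2.00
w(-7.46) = 18.92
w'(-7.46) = -2.00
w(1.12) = 1.76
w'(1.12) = -2.00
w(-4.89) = 13.78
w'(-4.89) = -2.00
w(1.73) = 0.54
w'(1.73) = -2.00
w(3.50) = -3.00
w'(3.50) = -2.00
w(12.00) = -20.00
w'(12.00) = -2.00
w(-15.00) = 34.00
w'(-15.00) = -2.00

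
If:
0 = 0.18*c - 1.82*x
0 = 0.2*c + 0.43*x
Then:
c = 0.00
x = 0.00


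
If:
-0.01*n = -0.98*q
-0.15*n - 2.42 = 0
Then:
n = -16.13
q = -0.16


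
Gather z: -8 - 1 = -9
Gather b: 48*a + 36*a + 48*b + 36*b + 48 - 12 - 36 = 84*a + 84*b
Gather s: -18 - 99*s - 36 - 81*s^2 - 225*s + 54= -81*s^2 - 324*s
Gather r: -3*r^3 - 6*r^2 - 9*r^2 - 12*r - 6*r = -3*r^3 - 15*r^2 - 18*r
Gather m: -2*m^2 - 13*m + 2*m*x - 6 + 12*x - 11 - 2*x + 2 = -2*m^2 + m*(2*x - 13) + 10*x - 15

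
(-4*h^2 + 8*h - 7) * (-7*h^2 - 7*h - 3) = 28*h^4 - 28*h^3 + 5*h^2 + 25*h + 21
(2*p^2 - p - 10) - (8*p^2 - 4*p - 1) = -6*p^2 + 3*p - 9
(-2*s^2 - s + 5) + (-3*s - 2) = -2*s^2 - 4*s + 3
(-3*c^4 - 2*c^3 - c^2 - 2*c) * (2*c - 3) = -6*c^5 + 5*c^4 + 4*c^3 - c^2 + 6*c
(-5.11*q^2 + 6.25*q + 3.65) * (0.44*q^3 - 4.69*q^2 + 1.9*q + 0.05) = -2.2484*q^5 + 26.7159*q^4 - 37.4155*q^3 - 5.499*q^2 + 7.2475*q + 0.1825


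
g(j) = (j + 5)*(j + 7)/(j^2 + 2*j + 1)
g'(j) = (-2*j - 2)*(j + 5)*(j + 7)/(j^2 + 2*j + 1)^2 + (j + 5)/(j^2 + 2*j + 1) + (j + 7)/(j^2 + 2*j + 1)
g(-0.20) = 51.00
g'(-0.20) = -109.38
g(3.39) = 4.52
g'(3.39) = -1.09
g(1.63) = 8.27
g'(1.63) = -4.08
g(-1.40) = 126.00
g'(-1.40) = 687.50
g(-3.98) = 0.35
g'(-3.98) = 0.69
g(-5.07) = -0.01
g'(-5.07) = 0.11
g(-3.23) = 1.34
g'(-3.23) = 2.32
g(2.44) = 5.94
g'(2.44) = -2.02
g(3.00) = 5.00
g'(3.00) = -1.38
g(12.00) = 1.91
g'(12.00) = -0.08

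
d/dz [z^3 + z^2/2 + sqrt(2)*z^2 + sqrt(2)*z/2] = 3*z^2 + z + 2*sqrt(2)*z + sqrt(2)/2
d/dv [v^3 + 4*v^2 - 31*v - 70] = 3*v^2 + 8*v - 31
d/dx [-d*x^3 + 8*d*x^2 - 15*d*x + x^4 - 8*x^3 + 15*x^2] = -3*d*x^2 + 16*d*x - 15*d + 4*x^3 - 24*x^2 + 30*x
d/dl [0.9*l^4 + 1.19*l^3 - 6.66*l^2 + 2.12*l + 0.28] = 3.6*l^3 + 3.57*l^2 - 13.32*l + 2.12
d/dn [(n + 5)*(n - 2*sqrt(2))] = 2*n - 2*sqrt(2) + 5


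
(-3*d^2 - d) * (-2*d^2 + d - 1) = 6*d^4 - d^3 + 2*d^2 + d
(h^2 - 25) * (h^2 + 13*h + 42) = h^4 + 13*h^3 + 17*h^2 - 325*h - 1050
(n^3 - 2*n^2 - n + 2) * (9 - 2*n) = -2*n^4 + 13*n^3 - 16*n^2 - 13*n + 18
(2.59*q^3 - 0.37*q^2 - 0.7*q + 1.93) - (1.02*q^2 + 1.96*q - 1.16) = 2.59*q^3 - 1.39*q^2 - 2.66*q + 3.09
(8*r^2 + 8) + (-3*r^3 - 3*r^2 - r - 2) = -3*r^3 + 5*r^2 - r + 6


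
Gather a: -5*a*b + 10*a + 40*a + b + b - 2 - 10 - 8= a*(50 - 5*b) + 2*b - 20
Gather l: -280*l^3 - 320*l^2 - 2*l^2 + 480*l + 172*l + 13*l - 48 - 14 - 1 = -280*l^3 - 322*l^2 + 665*l - 63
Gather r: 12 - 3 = 9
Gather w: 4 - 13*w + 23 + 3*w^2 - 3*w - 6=3*w^2 - 16*w + 21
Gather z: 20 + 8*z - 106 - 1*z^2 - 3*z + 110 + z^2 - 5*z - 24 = 0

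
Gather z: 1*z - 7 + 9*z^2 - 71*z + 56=9*z^2 - 70*z + 49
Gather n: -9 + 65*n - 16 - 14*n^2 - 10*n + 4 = -14*n^2 + 55*n - 21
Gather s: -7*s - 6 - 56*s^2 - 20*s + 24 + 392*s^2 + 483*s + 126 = 336*s^2 + 456*s + 144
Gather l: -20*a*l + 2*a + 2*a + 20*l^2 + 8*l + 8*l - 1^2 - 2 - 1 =4*a + 20*l^2 + l*(16 - 20*a) - 4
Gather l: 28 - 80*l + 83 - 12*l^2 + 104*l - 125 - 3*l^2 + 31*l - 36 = -15*l^2 + 55*l - 50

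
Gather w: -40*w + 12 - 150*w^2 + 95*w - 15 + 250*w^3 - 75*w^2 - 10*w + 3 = 250*w^3 - 225*w^2 + 45*w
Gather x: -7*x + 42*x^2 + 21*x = 42*x^2 + 14*x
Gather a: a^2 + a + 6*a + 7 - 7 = a^2 + 7*a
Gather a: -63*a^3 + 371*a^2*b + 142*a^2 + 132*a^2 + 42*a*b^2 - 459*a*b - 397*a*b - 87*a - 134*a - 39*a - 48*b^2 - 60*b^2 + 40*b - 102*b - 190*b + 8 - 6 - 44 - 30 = -63*a^3 + a^2*(371*b + 274) + a*(42*b^2 - 856*b - 260) - 108*b^2 - 252*b - 72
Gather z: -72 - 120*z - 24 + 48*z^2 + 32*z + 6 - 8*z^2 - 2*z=40*z^2 - 90*z - 90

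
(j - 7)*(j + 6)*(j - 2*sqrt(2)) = j^3 - 2*sqrt(2)*j^2 - j^2 - 42*j + 2*sqrt(2)*j + 84*sqrt(2)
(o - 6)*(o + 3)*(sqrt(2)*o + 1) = sqrt(2)*o^3 - 3*sqrt(2)*o^2 + o^2 - 18*sqrt(2)*o - 3*o - 18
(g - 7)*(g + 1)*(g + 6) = g^3 - 43*g - 42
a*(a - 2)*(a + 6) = a^3 + 4*a^2 - 12*a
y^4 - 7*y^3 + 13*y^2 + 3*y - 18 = (y - 3)^2*(y - 2)*(y + 1)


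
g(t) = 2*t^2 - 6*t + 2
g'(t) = 4*t - 6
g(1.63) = -2.47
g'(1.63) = 0.52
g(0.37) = 0.05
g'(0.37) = -4.52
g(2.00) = -2.00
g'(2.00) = 2.00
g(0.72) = -1.28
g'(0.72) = -3.12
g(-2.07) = 22.99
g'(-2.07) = -14.28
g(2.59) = -0.12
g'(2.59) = 4.36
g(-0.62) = 6.49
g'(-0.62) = -8.48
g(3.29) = 3.91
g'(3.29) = 7.16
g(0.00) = 2.00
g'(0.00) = -6.00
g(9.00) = 110.00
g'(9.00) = 30.00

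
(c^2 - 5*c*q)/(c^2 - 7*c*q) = (c - 5*q)/(c - 7*q)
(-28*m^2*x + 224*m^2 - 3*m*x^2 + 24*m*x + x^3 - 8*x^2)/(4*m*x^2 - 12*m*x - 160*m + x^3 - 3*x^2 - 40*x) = (-7*m + x)/(x + 5)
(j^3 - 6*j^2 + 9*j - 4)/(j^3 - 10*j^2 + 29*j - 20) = (j - 1)/(j - 5)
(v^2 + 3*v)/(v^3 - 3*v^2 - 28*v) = (v + 3)/(v^2 - 3*v - 28)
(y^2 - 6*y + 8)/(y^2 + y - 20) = (y - 2)/(y + 5)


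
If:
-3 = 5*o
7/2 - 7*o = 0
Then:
No Solution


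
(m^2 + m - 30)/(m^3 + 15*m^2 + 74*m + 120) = (m - 5)/(m^2 + 9*m + 20)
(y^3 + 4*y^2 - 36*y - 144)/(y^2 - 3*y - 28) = (y^2 - 36)/(y - 7)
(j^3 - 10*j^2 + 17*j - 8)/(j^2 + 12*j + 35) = (j^3 - 10*j^2 + 17*j - 8)/(j^2 + 12*j + 35)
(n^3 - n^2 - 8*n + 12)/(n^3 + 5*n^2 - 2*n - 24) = (n - 2)/(n + 4)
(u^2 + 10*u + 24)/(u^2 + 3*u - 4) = (u + 6)/(u - 1)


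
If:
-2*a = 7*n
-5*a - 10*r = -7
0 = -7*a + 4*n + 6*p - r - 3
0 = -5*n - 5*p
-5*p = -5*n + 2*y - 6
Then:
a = -259/415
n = 74/415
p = -74/415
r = 84/83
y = 323/83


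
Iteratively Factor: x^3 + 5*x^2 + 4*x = (x)*(x^2 + 5*x + 4) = x*(x + 4)*(x + 1)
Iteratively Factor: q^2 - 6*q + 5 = (q - 5)*(q - 1)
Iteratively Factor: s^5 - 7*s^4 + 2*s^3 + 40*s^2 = (s)*(s^4 - 7*s^3 + 2*s^2 + 40*s) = s*(s - 4)*(s^3 - 3*s^2 - 10*s) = s*(s - 5)*(s - 4)*(s^2 + 2*s) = s^2*(s - 5)*(s - 4)*(s + 2)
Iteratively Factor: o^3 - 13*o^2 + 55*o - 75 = (o - 3)*(o^2 - 10*o + 25) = (o - 5)*(o - 3)*(o - 5)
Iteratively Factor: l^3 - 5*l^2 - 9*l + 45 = (l - 3)*(l^2 - 2*l - 15) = (l - 3)*(l + 3)*(l - 5)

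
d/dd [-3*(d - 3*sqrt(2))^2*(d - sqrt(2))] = -9*d^2 + 42*sqrt(2)*d - 90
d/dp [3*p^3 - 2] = 9*p^2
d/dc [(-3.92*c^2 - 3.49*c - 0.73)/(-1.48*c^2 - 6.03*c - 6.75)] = (18.4724*c^2 + 50.7592*c + 19.1556)/(2.1904*c^4 + 17.8488*c^3 + 56.3409*c^2 + 81.405*c + 45.5625)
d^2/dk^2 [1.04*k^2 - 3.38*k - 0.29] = 2.08000000000000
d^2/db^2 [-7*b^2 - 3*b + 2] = -14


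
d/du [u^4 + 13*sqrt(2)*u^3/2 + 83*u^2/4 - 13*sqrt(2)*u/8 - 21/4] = 4*u^3 + 39*sqrt(2)*u^2/2 + 83*u/2 - 13*sqrt(2)/8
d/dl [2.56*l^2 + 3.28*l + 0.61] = 5.12*l + 3.28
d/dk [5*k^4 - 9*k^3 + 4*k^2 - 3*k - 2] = 20*k^3 - 27*k^2 + 8*k - 3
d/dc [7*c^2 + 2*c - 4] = 14*c + 2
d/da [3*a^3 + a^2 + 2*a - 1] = 9*a^2 + 2*a + 2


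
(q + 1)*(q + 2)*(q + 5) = q^3 + 8*q^2 + 17*q + 10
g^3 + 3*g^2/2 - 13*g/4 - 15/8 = (g - 3/2)*(g + 1/2)*(g + 5/2)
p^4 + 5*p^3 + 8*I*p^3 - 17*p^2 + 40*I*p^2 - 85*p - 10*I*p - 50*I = (p + 5)*(p + I)*(p + 2*I)*(p + 5*I)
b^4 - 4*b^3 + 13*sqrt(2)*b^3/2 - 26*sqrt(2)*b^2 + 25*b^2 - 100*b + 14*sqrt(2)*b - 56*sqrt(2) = (b - 4)*(b + sqrt(2))*(b + 2*sqrt(2))*(b + 7*sqrt(2)/2)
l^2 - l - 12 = (l - 4)*(l + 3)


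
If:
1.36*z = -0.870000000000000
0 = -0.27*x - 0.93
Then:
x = -3.44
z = -0.64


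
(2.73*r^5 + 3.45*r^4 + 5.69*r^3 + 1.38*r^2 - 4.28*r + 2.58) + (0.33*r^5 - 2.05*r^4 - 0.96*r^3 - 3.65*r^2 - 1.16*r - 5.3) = 3.06*r^5 + 1.4*r^4 + 4.73*r^3 - 2.27*r^2 - 5.44*r - 2.72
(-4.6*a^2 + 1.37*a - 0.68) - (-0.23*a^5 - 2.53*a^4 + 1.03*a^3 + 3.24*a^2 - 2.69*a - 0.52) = 0.23*a^5 + 2.53*a^4 - 1.03*a^3 - 7.84*a^2 + 4.06*a - 0.16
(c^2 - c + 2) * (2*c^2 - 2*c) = 2*c^4 - 4*c^3 + 6*c^2 - 4*c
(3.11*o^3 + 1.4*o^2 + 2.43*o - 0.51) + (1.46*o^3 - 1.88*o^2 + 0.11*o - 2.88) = 4.57*o^3 - 0.48*o^2 + 2.54*o - 3.39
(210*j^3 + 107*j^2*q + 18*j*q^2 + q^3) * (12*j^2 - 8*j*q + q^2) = 2520*j^5 - 396*j^4*q - 430*j^3*q^2 - 25*j^2*q^3 + 10*j*q^4 + q^5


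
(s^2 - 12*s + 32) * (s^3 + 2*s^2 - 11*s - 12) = s^5 - 10*s^4 - 3*s^3 + 184*s^2 - 208*s - 384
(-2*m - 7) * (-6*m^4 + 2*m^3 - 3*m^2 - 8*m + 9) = 12*m^5 + 38*m^4 - 8*m^3 + 37*m^2 + 38*m - 63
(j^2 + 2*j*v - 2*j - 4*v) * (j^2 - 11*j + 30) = j^4 + 2*j^3*v - 13*j^3 - 26*j^2*v + 52*j^2 + 104*j*v - 60*j - 120*v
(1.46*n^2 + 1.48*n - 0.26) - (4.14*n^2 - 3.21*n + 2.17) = -2.68*n^2 + 4.69*n - 2.43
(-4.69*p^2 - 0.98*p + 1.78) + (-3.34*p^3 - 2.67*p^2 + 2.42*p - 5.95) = -3.34*p^3 - 7.36*p^2 + 1.44*p - 4.17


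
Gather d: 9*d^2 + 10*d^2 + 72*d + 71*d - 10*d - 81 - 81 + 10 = 19*d^2 + 133*d - 152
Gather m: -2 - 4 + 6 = 0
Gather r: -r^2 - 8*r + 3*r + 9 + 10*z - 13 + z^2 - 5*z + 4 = -r^2 - 5*r + z^2 + 5*z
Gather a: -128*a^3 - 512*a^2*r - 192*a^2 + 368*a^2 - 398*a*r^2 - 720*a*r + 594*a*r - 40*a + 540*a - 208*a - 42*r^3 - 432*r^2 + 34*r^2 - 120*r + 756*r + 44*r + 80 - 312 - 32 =-128*a^3 + a^2*(176 - 512*r) + a*(-398*r^2 - 126*r + 292) - 42*r^3 - 398*r^2 + 680*r - 264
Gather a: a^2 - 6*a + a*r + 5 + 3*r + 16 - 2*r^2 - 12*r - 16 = a^2 + a*(r - 6) - 2*r^2 - 9*r + 5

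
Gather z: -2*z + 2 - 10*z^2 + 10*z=-10*z^2 + 8*z + 2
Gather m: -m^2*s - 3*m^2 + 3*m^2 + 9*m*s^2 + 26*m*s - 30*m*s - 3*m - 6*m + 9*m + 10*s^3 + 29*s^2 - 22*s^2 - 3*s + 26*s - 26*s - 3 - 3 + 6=-m^2*s + m*(9*s^2 - 4*s) + 10*s^3 + 7*s^2 - 3*s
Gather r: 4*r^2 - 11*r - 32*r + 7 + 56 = 4*r^2 - 43*r + 63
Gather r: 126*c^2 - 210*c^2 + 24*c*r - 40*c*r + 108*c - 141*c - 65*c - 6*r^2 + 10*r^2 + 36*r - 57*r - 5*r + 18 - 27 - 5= -84*c^2 - 98*c + 4*r^2 + r*(-16*c - 26) - 14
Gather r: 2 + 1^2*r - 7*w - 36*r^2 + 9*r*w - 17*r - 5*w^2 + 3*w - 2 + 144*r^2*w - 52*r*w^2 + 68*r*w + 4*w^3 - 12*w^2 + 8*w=r^2*(144*w - 36) + r*(-52*w^2 + 77*w - 16) + 4*w^3 - 17*w^2 + 4*w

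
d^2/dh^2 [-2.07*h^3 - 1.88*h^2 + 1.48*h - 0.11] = -12.42*h - 3.76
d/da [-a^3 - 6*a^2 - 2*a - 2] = -3*a^2 - 12*a - 2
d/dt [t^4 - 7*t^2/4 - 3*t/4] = 4*t^3 - 7*t/2 - 3/4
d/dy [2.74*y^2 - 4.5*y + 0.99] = 5.48*y - 4.5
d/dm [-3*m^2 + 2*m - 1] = 2 - 6*m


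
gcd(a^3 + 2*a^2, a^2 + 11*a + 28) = 1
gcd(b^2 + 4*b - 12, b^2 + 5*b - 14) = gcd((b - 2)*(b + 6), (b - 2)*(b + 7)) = b - 2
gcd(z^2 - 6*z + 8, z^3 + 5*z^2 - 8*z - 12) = z - 2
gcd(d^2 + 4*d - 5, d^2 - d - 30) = d + 5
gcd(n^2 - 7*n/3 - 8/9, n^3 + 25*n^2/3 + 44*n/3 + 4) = n + 1/3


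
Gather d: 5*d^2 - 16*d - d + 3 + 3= 5*d^2 - 17*d + 6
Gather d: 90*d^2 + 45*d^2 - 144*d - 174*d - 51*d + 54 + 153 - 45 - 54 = 135*d^2 - 369*d + 108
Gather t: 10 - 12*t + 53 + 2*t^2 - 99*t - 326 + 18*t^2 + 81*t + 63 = 20*t^2 - 30*t - 200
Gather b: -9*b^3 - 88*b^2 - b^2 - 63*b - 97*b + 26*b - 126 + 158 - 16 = -9*b^3 - 89*b^2 - 134*b + 16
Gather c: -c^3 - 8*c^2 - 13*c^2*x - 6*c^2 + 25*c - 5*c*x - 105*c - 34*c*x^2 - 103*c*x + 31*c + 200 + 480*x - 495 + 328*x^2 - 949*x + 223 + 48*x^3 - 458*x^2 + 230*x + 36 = -c^3 + c^2*(-13*x - 14) + c*(-34*x^2 - 108*x - 49) + 48*x^3 - 130*x^2 - 239*x - 36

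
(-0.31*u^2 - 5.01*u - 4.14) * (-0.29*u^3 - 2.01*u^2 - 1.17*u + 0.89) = 0.0899*u^5 + 2.076*u^4 + 11.6334*u^3 + 13.9072*u^2 + 0.384899999999999*u - 3.6846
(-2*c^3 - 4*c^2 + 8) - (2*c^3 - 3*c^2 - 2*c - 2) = -4*c^3 - c^2 + 2*c + 10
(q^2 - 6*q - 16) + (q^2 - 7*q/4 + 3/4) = 2*q^2 - 31*q/4 - 61/4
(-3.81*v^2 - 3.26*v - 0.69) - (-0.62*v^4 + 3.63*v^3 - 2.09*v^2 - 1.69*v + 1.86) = 0.62*v^4 - 3.63*v^3 - 1.72*v^2 - 1.57*v - 2.55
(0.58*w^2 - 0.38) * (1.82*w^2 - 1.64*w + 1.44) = 1.0556*w^4 - 0.9512*w^3 + 0.1436*w^2 + 0.6232*w - 0.5472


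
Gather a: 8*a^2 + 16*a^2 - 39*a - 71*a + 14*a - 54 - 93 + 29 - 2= 24*a^2 - 96*a - 120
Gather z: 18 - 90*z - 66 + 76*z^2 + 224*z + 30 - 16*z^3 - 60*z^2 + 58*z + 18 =-16*z^3 + 16*z^2 + 192*z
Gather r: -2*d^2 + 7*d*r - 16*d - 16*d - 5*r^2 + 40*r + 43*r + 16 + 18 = -2*d^2 - 32*d - 5*r^2 + r*(7*d + 83) + 34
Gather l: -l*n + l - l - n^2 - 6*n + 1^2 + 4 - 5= -l*n - n^2 - 6*n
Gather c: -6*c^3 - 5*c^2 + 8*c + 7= -6*c^3 - 5*c^2 + 8*c + 7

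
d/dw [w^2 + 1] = 2*w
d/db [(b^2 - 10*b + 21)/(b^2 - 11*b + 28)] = -1/(b^2 - 8*b + 16)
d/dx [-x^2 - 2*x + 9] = -2*x - 2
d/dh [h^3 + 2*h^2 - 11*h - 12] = 3*h^2 + 4*h - 11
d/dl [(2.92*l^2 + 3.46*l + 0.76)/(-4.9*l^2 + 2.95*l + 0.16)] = (25.568*l^2 + 8.3824*l - 1.6884)/(24.01*l^4 - 28.91*l^3 + 7.1345*l^2 + 0.944*l + 0.0256)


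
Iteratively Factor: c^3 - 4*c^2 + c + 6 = (c - 2)*(c^2 - 2*c - 3) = (c - 2)*(c + 1)*(c - 3)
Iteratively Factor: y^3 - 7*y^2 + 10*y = (y)*(y^2 - 7*y + 10) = y*(y - 5)*(y - 2)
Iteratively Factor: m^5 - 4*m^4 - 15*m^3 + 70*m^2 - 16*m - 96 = (m - 3)*(m^4 - m^3 - 18*m^2 + 16*m + 32) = (m - 4)*(m - 3)*(m^3 + 3*m^2 - 6*m - 8) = (m - 4)*(m - 3)*(m - 2)*(m^2 + 5*m + 4) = (m - 4)*(m - 3)*(m - 2)*(m + 4)*(m + 1)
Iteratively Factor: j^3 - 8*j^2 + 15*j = (j - 3)*(j^2 - 5*j) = (j - 5)*(j - 3)*(j)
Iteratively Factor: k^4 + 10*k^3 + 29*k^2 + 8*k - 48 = (k + 4)*(k^3 + 6*k^2 + 5*k - 12) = (k + 3)*(k + 4)*(k^2 + 3*k - 4) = (k + 3)*(k + 4)^2*(k - 1)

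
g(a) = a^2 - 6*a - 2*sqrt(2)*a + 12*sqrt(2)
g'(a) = 2*a - 6 - 2*sqrt(2)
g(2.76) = 0.22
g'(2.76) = -3.31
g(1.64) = 5.18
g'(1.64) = -5.55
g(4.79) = -2.37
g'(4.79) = 0.75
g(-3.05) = 53.20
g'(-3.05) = -14.93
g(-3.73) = 63.81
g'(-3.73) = -16.29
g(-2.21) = 41.37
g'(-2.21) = -13.25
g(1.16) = 8.08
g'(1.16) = -6.51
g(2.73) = 0.32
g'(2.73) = -3.37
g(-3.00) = 52.46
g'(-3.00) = -14.83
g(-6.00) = 105.94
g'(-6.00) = -20.83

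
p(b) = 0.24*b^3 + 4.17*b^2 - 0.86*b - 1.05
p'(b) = 0.72*b^2 + 8.34*b - 0.86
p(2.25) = 20.86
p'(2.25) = 21.55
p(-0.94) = 3.24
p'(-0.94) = -8.06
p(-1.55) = 9.41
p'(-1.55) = -12.06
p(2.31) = 22.17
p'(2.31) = 22.25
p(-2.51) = 23.58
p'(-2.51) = -17.26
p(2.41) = 24.46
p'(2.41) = 23.42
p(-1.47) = 8.46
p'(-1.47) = -11.56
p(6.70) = 252.56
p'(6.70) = 87.34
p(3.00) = 40.38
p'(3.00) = 30.64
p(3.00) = 40.38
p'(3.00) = 30.64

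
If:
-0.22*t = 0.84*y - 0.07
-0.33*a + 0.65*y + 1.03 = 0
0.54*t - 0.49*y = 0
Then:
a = 3.25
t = 0.06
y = 0.07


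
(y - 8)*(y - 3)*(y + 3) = y^3 - 8*y^2 - 9*y + 72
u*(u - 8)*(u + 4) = u^3 - 4*u^2 - 32*u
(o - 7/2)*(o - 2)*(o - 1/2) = o^3 - 6*o^2 + 39*o/4 - 7/2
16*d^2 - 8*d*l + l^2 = (-4*d + l)^2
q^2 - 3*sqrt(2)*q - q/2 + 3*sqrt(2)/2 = (q - 1/2)*(q - 3*sqrt(2))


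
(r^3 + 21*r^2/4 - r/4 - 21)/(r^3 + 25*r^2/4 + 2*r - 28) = (r + 3)/(r + 4)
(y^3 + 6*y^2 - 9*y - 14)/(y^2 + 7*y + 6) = (y^2 + 5*y - 14)/(y + 6)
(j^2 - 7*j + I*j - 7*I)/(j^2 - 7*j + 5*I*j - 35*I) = (j + I)/(j + 5*I)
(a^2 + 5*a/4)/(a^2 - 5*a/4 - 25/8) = 2*a/(2*a - 5)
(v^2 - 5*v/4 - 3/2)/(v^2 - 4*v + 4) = (v + 3/4)/(v - 2)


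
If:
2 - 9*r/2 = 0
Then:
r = 4/9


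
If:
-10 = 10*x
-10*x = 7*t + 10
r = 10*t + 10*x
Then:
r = -10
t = 0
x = -1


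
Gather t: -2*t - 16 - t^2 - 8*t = -t^2 - 10*t - 16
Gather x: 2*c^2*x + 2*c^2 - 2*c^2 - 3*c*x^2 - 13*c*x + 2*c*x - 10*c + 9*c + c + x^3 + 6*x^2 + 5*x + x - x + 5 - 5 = x^3 + x^2*(6 - 3*c) + x*(2*c^2 - 11*c + 5)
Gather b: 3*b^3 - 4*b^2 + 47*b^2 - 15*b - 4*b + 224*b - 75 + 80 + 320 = 3*b^3 + 43*b^2 + 205*b + 325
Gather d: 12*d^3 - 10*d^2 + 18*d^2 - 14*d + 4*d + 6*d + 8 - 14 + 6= 12*d^3 + 8*d^2 - 4*d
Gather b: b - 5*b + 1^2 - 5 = -4*b - 4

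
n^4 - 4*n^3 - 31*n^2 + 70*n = n*(n - 7)*(n - 2)*(n + 5)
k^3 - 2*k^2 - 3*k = k*(k - 3)*(k + 1)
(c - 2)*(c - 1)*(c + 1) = c^3 - 2*c^2 - c + 2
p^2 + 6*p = p*(p + 6)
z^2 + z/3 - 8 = (z - 8/3)*(z + 3)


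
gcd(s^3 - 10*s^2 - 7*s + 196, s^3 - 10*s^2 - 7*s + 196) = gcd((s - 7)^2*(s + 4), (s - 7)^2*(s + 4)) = s^3 - 10*s^2 - 7*s + 196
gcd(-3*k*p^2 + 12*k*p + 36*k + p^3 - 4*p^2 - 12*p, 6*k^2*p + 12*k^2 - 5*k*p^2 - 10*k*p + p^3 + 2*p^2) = -3*k*p - 6*k + p^2 + 2*p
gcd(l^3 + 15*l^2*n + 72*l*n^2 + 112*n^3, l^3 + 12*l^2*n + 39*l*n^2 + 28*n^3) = l^2 + 11*l*n + 28*n^2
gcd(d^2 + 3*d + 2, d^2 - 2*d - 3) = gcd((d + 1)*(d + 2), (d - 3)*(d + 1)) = d + 1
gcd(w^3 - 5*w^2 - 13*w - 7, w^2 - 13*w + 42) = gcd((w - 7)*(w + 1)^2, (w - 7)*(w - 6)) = w - 7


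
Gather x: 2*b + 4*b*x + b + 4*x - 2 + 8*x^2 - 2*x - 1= 3*b + 8*x^2 + x*(4*b + 2) - 3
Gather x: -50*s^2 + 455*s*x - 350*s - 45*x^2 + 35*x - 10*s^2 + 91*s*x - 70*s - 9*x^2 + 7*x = -60*s^2 - 420*s - 54*x^2 + x*(546*s + 42)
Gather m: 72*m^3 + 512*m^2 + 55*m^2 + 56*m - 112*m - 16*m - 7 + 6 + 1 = 72*m^3 + 567*m^2 - 72*m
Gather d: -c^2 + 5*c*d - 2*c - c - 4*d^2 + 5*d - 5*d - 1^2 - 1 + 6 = -c^2 + 5*c*d - 3*c - 4*d^2 + 4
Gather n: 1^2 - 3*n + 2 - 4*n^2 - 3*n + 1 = -4*n^2 - 6*n + 4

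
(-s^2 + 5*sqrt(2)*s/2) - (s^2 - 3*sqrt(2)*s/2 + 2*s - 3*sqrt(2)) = -2*s^2 - 2*s + 4*sqrt(2)*s + 3*sqrt(2)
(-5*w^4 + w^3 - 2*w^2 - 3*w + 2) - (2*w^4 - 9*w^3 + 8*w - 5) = -7*w^4 + 10*w^3 - 2*w^2 - 11*w + 7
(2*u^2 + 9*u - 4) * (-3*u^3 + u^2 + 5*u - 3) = -6*u^5 - 25*u^4 + 31*u^3 + 35*u^2 - 47*u + 12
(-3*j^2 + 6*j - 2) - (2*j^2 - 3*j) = -5*j^2 + 9*j - 2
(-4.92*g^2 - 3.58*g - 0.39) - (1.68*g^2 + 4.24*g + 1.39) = -6.6*g^2 - 7.82*g - 1.78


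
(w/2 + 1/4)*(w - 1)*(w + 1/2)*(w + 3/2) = w^4/2 + 3*w^3/4 - 3*w^2/8 - 11*w/16 - 3/16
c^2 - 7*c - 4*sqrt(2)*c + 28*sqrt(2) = (c - 7)*(c - 4*sqrt(2))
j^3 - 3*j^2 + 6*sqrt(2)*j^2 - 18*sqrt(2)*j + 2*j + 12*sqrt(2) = (j - 2)*(j - 1)*(j + 6*sqrt(2))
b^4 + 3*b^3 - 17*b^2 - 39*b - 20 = (b - 4)*(b + 1)^2*(b + 5)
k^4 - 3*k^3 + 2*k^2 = k^2*(k - 2)*(k - 1)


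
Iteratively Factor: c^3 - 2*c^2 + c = (c)*(c^2 - 2*c + 1) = c*(c - 1)*(c - 1)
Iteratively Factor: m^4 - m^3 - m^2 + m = (m - 1)*(m^3 - m) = (m - 1)^2*(m^2 + m) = m*(m - 1)^2*(m + 1)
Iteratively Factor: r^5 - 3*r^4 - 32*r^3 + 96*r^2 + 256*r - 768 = (r + 4)*(r^4 - 7*r^3 - 4*r^2 + 112*r - 192) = (r - 3)*(r + 4)*(r^3 - 4*r^2 - 16*r + 64) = (r - 3)*(r + 4)^2*(r^2 - 8*r + 16) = (r - 4)*(r - 3)*(r + 4)^2*(r - 4)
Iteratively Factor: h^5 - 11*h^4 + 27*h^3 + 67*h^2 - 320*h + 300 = (h - 2)*(h^4 - 9*h^3 + 9*h^2 + 85*h - 150) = (h - 5)*(h - 2)*(h^3 - 4*h^2 - 11*h + 30) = (h - 5)^2*(h - 2)*(h^2 + h - 6) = (h - 5)^2*(h - 2)^2*(h + 3)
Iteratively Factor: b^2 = (b)*(b)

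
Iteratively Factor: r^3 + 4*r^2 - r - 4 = (r - 1)*(r^2 + 5*r + 4) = (r - 1)*(r + 4)*(r + 1)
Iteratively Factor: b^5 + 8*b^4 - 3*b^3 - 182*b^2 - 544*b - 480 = (b + 4)*(b^4 + 4*b^3 - 19*b^2 - 106*b - 120) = (b + 2)*(b + 4)*(b^3 + 2*b^2 - 23*b - 60) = (b + 2)*(b + 3)*(b + 4)*(b^2 - b - 20) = (b - 5)*(b + 2)*(b + 3)*(b + 4)*(b + 4)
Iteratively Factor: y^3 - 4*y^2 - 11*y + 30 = (y + 3)*(y^2 - 7*y + 10) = (y - 2)*(y + 3)*(y - 5)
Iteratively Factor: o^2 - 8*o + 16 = (o - 4)*(o - 4)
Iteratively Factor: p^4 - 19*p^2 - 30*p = (p + 2)*(p^3 - 2*p^2 - 15*p) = p*(p + 2)*(p^2 - 2*p - 15) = p*(p + 2)*(p + 3)*(p - 5)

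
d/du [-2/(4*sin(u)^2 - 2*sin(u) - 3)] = 4*(4*sin(u) - 1)*cos(u)/(-4*sin(u)^2 + 2*sin(u) + 3)^2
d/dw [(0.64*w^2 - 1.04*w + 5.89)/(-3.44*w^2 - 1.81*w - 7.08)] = (-4.736*w^2 + 31.4608*w + 18.0241)/(11.8336*w^4 + 12.4528*w^3 + 51.9865*w^2 + 25.6296*w + 50.1264)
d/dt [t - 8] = 1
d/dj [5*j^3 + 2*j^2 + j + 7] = 15*j^2 + 4*j + 1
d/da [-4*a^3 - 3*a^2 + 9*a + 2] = -12*a^2 - 6*a + 9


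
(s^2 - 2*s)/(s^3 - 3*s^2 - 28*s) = (2 - s)/(-s^2 + 3*s + 28)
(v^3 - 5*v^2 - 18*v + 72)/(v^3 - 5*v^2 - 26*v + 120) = (v^2 + v - 12)/(v^2 + v - 20)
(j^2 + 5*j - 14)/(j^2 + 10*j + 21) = (j - 2)/(j + 3)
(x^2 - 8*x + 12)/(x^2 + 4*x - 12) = (x - 6)/(x + 6)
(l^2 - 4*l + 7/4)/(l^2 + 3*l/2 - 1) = (l - 7/2)/(l + 2)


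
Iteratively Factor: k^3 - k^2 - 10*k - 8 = (k + 2)*(k^2 - 3*k - 4) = (k - 4)*(k + 2)*(k + 1)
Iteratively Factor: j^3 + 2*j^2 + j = (j)*(j^2 + 2*j + 1) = j*(j + 1)*(j + 1)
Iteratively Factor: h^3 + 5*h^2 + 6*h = (h + 2)*(h^2 + 3*h) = h*(h + 2)*(h + 3)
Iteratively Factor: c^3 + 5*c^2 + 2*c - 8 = (c + 2)*(c^2 + 3*c - 4) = (c + 2)*(c + 4)*(c - 1)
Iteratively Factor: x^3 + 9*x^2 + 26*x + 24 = (x + 4)*(x^2 + 5*x + 6) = (x + 3)*(x + 4)*(x + 2)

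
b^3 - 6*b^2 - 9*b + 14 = (b - 7)*(b - 1)*(b + 2)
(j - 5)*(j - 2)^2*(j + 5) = j^4 - 4*j^3 - 21*j^2 + 100*j - 100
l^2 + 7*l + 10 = (l + 2)*(l + 5)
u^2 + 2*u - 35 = (u - 5)*(u + 7)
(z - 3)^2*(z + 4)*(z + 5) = z^4 + 3*z^3 - 25*z^2 - 39*z + 180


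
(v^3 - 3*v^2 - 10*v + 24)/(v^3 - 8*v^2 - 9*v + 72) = (v^2 - 6*v + 8)/(v^2 - 11*v + 24)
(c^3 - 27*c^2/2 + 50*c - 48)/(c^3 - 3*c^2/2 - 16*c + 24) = (c - 8)/(c + 4)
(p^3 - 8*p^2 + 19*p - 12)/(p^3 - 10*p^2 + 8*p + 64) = (p^2 - 4*p + 3)/(p^2 - 6*p - 16)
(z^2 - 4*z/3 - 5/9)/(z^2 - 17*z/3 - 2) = (z - 5/3)/(z - 6)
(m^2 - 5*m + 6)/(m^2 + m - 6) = (m - 3)/(m + 3)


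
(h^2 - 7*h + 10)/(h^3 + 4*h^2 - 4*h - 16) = (h - 5)/(h^2 + 6*h + 8)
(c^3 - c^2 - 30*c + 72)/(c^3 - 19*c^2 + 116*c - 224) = (c^2 + 3*c - 18)/(c^2 - 15*c + 56)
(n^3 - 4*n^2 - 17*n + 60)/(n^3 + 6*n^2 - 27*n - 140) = (n - 3)/(n + 7)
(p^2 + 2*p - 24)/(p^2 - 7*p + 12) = (p + 6)/(p - 3)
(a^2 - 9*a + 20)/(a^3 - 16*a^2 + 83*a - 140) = 1/(a - 7)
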